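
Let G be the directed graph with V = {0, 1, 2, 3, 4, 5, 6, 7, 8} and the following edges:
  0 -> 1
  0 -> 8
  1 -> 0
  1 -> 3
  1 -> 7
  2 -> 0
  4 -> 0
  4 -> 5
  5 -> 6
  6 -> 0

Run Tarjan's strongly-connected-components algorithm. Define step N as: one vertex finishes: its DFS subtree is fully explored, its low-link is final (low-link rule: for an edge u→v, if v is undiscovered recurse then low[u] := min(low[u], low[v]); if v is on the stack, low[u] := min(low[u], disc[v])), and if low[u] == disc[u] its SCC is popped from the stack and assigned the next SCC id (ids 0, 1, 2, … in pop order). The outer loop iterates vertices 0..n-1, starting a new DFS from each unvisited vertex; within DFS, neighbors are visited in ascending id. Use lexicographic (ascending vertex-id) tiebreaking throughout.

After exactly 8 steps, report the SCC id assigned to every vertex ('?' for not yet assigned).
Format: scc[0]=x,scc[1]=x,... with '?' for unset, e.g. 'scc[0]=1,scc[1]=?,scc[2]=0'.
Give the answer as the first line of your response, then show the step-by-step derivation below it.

scc[0]=3,scc[1]=3,scc[2]=4,scc[3]=0,scc[4]=?,scc[5]=6,scc[6]=5,scc[7]=1,scc[8]=2

step 1: low=(low[0]=0,low[1]=0,low[2]=?,low[3]=2,low[4]=?,low[5]=?,low[6]=?,low[7]=?,low[8]=?); scc=(scc[0]=?,scc[1]=?,scc[2]=?,scc[3]=0,scc[4]=?,scc[5]=?,scc[6]=?,scc[7]=?,scc[8]=?)
step 2: low=(low[0]=0,low[1]=0,low[2]=?,low[3]=2,low[4]=?,low[5]=?,low[6]=?,low[7]=3,low[8]=?); scc=(scc[0]=?,scc[1]=?,scc[2]=?,scc[3]=0,scc[4]=?,scc[5]=?,scc[6]=?,scc[7]=1,scc[8]=?)
step 3: low=(low[0]=0,low[1]=0,low[2]=?,low[3]=2,low[4]=?,low[5]=?,low[6]=?,low[7]=3,low[8]=?); scc=(scc[0]=?,scc[1]=?,scc[2]=?,scc[3]=0,scc[4]=?,scc[5]=?,scc[6]=?,scc[7]=1,scc[8]=?)
step 4: low=(low[0]=0,low[1]=0,low[2]=?,low[3]=2,low[4]=?,low[5]=?,low[6]=?,low[7]=3,low[8]=4); scc=(scc[0]=?,scc[1]=?,scc[2]=?,scc[3]=0,scc[4]=?,scc[5]=?,scc[6]=?,scc[7]=1,scc[8]=2)
step 5: low=(low[0]=0,low[1]=0,low[2]=?,low[3]=2,low[4]=?,low[5]=?,low[6]=?,low[7]=3,low[8]=4); scc=(scc[0]=3,scc[1]=3,scc[2]=?,scc[3]=0,scc[4]=?,scc[5]=?,scc[6]=?,scc[7]=1,scc[8]=2)
step 6: low=(low[0]=0,low[1]=0,low[2]=5,low[3]=2,low[4]=?,low[5]=?,low[6]=?,low[7]=3,low[8]=4); scc=(scc[0]=3,scc[1]=3,scc[2]=4,scc[3]=0,scc[4]=?,scc[5]=?,scc[6]=?,scc[7]=1,scc[8]=2)
step 7: low=(low[0]=0,low[1]=0,low[2]=5,low[3]=2,low[4]=6,low[5]=7,low[6]=8,low[7]=3,low[8]=4); scc=(scc[0]=3,scc[1]=3,scc[2]=4,scc[3]=0,scc[4]=?,scc[5]=?,scc[6]=5,scc[7]=1,scc[8]=2)
step 8: low=(low[0]=0,low[1]=0,low[2]=5,low[3]=2,low[4]=6,low[5]=7,low[6]=8,low[7]=3,low[8]=4); scc=(scc[0]=3,scc[1]=3,scc[2]=4,scc[3]=0,scc[4]=?,scc[5]=6,scc[6]=5,scc[7]=1,scc[8]=2)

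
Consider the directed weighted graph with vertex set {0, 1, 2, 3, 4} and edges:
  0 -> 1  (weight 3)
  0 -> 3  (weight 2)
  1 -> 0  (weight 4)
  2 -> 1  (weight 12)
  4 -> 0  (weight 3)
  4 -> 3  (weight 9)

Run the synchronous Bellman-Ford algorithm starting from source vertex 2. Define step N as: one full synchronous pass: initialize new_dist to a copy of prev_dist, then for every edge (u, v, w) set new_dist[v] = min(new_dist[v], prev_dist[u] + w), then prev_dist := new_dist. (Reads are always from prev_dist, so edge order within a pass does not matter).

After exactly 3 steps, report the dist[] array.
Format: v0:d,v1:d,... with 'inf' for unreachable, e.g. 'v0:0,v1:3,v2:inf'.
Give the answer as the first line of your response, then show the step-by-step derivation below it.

v0:16,v1:12,v2:0,v3:18,v4:inf

step 1: dist = v0:inf,v1:12,v2:0,v3:inf,v4:inf
step 2: dist = v0:16,v1:12,v2:0,v3:inf,v4:inf
step 3: dist = v0:16,v1:12,v2:0,v3:18,v4:inf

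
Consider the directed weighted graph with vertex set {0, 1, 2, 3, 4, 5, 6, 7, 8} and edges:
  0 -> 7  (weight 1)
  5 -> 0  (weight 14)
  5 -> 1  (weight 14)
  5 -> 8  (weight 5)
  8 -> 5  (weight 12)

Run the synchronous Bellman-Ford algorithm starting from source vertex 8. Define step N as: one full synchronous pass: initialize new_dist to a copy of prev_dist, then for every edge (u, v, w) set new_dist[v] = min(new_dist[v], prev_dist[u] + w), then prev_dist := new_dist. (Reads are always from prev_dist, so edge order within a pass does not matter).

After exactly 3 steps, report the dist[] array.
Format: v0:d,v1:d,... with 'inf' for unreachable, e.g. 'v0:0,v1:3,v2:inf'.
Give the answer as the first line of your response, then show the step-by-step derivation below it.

v0:26,v1:26,v2:inf,v3:inf,v4:inf,v5:12,v6:inf,v7:27,v8:0

step 1: dist = v0:inf,v1:inf,v2:inf,v3:inf,v4:inf,v5:12,v6:inf,v7:inf,v8:0
step 2: dist = v0:26,v1:26,v2:inf,v3:inf,v4:inf,v5:12,v6:inf,v7:inf,v8:0
step 3: dist = v0:26,v1:26,v2:inf,v3:inf,v4:inf,v5:12,v6:inf,v7:27,v8:0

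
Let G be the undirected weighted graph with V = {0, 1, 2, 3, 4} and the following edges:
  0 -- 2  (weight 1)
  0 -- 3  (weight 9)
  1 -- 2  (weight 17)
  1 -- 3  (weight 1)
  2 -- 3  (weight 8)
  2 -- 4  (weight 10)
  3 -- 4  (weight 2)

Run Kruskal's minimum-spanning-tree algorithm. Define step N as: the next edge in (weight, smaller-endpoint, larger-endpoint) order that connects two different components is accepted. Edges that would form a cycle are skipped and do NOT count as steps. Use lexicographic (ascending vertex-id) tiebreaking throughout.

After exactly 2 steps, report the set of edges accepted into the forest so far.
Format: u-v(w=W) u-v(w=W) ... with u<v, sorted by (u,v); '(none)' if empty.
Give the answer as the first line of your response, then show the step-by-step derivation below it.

0-2(w=1) 1-3(w=1)

step 1: add edge 0-2 (w=1); MST = {0-2(w=1)}
step 2: add edge 1-3 (w=1); MST = {0-2(w=1) 1-3(w=1)}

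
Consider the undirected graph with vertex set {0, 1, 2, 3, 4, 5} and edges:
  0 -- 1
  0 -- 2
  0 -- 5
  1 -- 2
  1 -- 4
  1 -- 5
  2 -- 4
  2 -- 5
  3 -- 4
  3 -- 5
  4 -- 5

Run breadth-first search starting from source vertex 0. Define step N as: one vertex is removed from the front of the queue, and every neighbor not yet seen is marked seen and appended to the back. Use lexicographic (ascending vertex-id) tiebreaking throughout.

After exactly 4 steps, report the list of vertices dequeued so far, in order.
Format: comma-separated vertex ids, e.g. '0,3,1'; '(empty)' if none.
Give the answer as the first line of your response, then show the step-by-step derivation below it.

0,1,2,5

step 1: dequeue 0; queue=[1,2,5]; order=0
step 2: dequeue 1; queue=[2,5,4]; order=0,1
step 3: dequeue 2; queue=[5,4]; order=0,1,2
step 4: dequeue 5; queue=[4,3]; order=0,1,2,5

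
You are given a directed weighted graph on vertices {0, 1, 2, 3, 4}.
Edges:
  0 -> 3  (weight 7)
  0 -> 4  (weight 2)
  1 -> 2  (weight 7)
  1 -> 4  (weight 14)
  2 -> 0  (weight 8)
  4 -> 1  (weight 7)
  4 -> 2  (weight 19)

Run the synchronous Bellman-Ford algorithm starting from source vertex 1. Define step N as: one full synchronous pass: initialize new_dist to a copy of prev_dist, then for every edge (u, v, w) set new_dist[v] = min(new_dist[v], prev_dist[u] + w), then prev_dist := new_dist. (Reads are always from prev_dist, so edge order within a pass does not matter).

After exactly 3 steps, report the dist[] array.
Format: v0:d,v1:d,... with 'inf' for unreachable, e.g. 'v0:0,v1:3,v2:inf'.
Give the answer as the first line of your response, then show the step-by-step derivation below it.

v0:15,v1:0,v2:7,v3:22,v4:14

step 1: dist = v0:inf,v1:0,v2:7,v3:inf,v4:14
step 2: dist = v0:15,v1:0,v2:7,v3:inf,v4:14
step 3: dist = v0:15,v1:0,v2:7,v3:22,v4:14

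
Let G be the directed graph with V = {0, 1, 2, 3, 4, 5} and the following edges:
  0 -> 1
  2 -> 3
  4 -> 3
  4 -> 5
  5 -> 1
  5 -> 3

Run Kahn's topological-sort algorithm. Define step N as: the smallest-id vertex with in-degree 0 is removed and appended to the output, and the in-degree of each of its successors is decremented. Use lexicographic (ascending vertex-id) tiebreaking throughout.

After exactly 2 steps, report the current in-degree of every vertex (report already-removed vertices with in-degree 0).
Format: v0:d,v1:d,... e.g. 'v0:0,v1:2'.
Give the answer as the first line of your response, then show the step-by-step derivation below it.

v0:0,v1:1,v2:0,v3:2,v4:0,v5:1

step 1: output 0; order=[0]; indeg=(0,1,0,3,0,1)
step 2: output 2; order=[0,2]; indeg=(0,1,0,2,0,1)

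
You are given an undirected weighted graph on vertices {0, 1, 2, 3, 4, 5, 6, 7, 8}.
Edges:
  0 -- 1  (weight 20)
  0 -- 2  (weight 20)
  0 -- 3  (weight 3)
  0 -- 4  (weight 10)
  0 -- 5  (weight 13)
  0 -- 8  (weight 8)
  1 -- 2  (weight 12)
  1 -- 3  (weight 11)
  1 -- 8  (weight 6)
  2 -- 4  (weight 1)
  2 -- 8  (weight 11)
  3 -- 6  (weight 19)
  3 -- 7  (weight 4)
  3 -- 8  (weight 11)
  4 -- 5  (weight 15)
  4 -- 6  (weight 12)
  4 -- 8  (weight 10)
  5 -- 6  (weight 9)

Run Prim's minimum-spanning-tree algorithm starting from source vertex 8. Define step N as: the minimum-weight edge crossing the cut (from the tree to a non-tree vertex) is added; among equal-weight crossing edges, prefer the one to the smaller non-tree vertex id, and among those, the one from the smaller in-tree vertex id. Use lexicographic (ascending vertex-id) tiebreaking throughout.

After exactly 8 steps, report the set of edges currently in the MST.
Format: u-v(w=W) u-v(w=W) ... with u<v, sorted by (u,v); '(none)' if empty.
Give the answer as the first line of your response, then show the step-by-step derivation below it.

0-3(w=3) 0-4(w=10) 0-8(w=8) 1-8(w=6) 2-4(w=1) 3-7(w=4) 4-6(w=12) 5-6(w=9)

step 1: add edge 1-8 (w=6); MST = {1-8(w=6)}
step 2: add edge 0-8 (w=8); MST = {0-8(w=8) 1-8(w=6)}
step 3: add edge 0-3 (w=3); MST = {0-3(w=3) 0-8(w=8) 1-8(w=6)}
step 4: add edge 3-7 (w=4); MST = {0-3(w=3) 0-8(w=8) 1-8(w=6) 3-7(w=4)}
step 5: add edge 0-4 (w=10); MST = {0-3(w=3) 0-4(w=10) 0-8(w=8) 1-8(w=6) 3-7(w=4)}
step 6: add edge 2-4 (w=1); MST = {0-3(w=3) 0-4(w=10) 0-8(w=8) 1-8(w=6) 2-4(w=1) 3-7(w=4)}
step 7: add edge 4-6 (w=12); MST = {0-3(w=3) 0-4(w=10) 0-8(w=8) 1-8(w=6) 2-4(w=1) 3-7(w=4) 4-6(w=12)}
step 8: add edge 5-6 (w=9); MST = {0-3(w=3) 0-4(w=10) 0-8(w=8) 1-8(w=6) 2-4(w=1) 3-7(w=4) 4-6(w=12) 5-6(w=9)}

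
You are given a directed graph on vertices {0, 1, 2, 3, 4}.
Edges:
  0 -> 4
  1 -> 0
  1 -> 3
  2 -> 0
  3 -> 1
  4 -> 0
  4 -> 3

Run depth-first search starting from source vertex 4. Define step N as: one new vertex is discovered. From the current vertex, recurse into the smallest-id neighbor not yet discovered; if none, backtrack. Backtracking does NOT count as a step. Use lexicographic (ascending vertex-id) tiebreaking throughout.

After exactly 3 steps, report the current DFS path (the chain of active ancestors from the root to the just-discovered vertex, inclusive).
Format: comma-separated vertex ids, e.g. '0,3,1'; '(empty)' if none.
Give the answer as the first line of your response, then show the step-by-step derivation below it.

4,3

step 1: discover 4; path=4; order=4
step 2: discover 0; path=4>0; order=4,0
step 3: discover 3; path=4>3; order=4,0,3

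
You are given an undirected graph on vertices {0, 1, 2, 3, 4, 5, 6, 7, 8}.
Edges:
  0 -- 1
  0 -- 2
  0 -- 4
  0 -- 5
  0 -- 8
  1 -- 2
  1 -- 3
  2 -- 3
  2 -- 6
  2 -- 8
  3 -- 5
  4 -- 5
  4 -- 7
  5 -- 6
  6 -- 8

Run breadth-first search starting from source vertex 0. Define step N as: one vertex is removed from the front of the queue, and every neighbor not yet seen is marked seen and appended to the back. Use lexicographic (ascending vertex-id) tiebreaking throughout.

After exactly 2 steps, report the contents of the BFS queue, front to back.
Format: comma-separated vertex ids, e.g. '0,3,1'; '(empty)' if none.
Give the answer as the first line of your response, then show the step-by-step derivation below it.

2,4,5,8,3

step 1: dequeue 0; queue=[1,2,4,5,8]; order=0
step 2: dequeue 1; queue=[2,4,5,8,3]; order=0,1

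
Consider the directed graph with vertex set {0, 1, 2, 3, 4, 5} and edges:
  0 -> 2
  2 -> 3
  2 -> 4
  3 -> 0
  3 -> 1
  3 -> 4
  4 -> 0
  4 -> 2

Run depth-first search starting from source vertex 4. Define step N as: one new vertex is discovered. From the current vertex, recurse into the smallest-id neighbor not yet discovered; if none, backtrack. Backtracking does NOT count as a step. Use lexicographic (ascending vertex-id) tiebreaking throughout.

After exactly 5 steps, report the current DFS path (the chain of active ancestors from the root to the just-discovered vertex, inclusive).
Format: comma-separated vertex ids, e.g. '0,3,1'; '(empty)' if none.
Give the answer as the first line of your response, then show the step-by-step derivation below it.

4,0,2,3,1

step 1: discover 4; path=4; order=4
step 2: discover 0; path=4>0; order=4,0
step 3: discover 2; path=4>0>2; order=4,0,2
step 4: discover 3; path=4>0>2>3; order=4,0,2,3
step 5: discover 1; path=4>0>2>3>1; order=4,0,2,3,1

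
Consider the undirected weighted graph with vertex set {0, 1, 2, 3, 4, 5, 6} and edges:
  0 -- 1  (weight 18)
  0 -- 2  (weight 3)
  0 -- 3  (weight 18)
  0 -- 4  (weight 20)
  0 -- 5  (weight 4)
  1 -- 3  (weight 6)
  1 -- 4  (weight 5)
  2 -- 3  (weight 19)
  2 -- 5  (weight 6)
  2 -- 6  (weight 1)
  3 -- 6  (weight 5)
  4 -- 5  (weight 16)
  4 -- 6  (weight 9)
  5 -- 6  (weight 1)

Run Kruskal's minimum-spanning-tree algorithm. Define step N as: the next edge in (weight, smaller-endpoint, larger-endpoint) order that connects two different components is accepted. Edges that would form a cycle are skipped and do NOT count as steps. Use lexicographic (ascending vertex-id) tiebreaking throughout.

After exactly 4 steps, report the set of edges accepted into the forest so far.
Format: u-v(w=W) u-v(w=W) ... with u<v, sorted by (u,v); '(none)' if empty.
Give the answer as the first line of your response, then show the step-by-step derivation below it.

0-2(w=3) 1-4(w=5) 2-6(w=1) 5-6(w=1)

step 1: add edge 2-6 (w=1); MST = {2-6(w=1)}
step 2: add edge 5-6 (w=1); MST = {2-6(w=1) 5-6(w=1)}
step 3: add edge 0-2 (w=3); MST = {0-2(w=3) 2-6(w=1) 5-6(w=1)}
step 4: add edge 1-4 (w=5); MST = {0-2(w=3) 1-4(w=5) 2-6(w=1) 5-6(w=1)}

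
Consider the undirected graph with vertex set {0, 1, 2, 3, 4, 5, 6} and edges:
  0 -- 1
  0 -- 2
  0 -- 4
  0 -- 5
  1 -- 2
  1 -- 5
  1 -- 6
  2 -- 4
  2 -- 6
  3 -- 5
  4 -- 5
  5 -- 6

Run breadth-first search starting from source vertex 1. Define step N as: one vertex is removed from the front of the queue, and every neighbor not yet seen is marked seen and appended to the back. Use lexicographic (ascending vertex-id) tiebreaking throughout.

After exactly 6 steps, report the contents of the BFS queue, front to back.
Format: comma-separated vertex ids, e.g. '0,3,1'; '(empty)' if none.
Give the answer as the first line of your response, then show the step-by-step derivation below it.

3

step 1: dequeue 1; queue=[0,2,5,6]; order=1
step 2: dequeue 0; queue=[2,5,6,4]; order=1,0
step 3: dequeue 2; queue=[5,6,4]; order=1,0,2
step 4: dequeue 5; queue=[6,4,3]; order=1,0,2,5
step 5: dequeue 6; queue=[4,3]; order=1,0,2,5,6
step 6: dequeue 4; queue=[3]; order=1,0,2,5,6,4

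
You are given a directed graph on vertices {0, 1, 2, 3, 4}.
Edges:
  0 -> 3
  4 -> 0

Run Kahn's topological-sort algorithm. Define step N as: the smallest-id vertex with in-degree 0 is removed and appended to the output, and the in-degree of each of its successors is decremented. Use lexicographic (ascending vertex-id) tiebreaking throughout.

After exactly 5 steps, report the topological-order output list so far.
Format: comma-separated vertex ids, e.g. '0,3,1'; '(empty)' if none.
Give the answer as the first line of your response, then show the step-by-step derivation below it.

1,2,4,0,3

step 1: output 1; order=[1]; indeg=(1,0,0,1,0)
step 2: output 2; order=[1,2]; indeg=(1,0,0,1,0)
step 3: output 4; order=[1,2,4]; indeg=(0,0,0,1,0)
step 4: output 0; order=[1,2,4,0]; indeg=(0,0,0,0,0)
step 5: output 3; order=[1,2,4,0,3]; indeg=(0,0,0,0,0)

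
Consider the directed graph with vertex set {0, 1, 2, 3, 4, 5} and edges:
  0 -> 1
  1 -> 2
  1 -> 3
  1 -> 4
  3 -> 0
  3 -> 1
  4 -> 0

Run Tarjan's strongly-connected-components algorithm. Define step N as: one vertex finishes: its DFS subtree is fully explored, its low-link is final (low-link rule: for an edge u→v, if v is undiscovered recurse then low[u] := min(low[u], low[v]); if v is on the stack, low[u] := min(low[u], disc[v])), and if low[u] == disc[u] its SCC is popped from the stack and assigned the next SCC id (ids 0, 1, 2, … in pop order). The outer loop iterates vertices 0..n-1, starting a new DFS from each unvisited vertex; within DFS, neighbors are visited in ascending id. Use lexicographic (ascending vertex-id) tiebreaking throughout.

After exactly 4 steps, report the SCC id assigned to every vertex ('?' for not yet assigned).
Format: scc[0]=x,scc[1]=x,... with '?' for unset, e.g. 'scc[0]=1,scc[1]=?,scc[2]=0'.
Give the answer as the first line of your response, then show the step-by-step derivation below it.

scc[0]=?,scc[1]=?,scc[2]=0,scc[3]=?,scc[4]=?,scc[5]=?

step 1: low=(low[0]=0,low[1]=1,low[2]=2,low[3]=?,low[4]=?,low[5]=?); scc=(scc[0]=?,scc[1]=?,scc[2]=0,scc[3]=?,scc[4]=?,scc[5]=?)
step 2: low=(low[0]=0,low[1]=1,low[2]=2,low[3]=0,low[4]=?,low[5]=?); scc=(scc[0]=?,scc[1]=?,scc[2]=0,scc[3]=?,scc[4]=?,scc[5]=?)
step 3: low=(low[0]=0,low[1]=0,low[2]=2,low[3]=0,low[4]=0,low[5]=?); scc=(scc[0]=?,scc[1]=?,scc[2]=0,scc[3]=?,scc[4]=?,scc[5]=?)
step 4: low=(low[0]=0,low[1]=0,low[2]=2,low[3]=0,low[4]=0,low[5]=?); scc=(scc[0]=?,scc[1]=?,scc[2]=0,scc[3]=?,scc[4]=?,scc[5]=?)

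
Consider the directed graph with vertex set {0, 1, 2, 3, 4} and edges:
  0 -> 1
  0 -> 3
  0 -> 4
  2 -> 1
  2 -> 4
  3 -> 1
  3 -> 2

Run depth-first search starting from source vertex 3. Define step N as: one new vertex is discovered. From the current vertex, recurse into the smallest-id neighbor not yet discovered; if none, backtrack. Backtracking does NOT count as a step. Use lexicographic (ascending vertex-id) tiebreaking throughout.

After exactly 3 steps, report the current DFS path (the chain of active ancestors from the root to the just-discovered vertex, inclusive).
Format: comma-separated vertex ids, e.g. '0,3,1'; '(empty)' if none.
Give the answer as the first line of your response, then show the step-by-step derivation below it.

3,2

step 1: discover 3; path=3; order=3
step 2: discover 1; path=3>1; order=3,1
step 3: discover 2; path=3>2; order=3,1,2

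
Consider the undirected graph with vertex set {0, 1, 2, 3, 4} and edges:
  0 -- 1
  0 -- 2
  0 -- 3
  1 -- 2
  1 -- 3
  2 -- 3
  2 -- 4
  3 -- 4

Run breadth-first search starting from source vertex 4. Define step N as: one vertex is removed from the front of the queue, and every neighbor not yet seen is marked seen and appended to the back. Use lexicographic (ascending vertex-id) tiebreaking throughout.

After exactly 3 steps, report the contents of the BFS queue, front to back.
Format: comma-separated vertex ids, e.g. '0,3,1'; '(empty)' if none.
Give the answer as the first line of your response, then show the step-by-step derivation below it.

0,1

step 1: dequeue 4; queue=[2,3]; order=4
step 2: dequeue 2; queue=[3,0,1]; order=4,2
step 3: dequeue 3; queue=[0,1]; order=4,2,3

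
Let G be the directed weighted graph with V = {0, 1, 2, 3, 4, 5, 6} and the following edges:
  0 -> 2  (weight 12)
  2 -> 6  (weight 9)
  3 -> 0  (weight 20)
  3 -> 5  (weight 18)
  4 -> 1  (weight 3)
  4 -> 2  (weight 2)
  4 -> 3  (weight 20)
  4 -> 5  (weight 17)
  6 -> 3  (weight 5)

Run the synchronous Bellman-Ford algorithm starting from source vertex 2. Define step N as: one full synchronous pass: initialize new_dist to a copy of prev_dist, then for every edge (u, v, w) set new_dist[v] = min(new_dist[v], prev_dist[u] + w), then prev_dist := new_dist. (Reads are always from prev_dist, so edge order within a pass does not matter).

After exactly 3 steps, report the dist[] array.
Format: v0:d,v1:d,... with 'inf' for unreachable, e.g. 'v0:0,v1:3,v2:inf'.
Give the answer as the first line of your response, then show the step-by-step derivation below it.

v0:34,v1:inf,v2:0,v3:14,v4:inf,v5:32,v6:9

step 1: dist = v0:inf,v1:inf,v2:0,v3:inf,v4:inf,v5:inf,v6:9
step 2: dist = v0:inf,v1:inf,v2:0,v3:14,v4:inf,v5:inf,v6:9
step 3: dist = v0:34,v1:inf,v2:0,v3:14,v4:inf,v5:32,v6:9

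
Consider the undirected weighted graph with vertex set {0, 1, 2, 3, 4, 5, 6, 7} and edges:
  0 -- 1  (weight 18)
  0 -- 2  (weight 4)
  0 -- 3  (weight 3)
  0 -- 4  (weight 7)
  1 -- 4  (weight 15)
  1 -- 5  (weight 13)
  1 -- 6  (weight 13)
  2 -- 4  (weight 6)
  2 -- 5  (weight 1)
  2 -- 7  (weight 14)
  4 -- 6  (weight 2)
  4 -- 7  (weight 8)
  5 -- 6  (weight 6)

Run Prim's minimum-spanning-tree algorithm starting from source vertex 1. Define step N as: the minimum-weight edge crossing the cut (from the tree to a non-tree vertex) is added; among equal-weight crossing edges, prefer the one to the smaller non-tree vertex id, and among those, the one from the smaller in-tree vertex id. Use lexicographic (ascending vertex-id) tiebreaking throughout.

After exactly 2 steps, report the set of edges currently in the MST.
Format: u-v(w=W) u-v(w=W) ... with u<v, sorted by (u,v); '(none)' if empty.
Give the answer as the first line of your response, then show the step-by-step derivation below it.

1-5(w=13) 2-5(w=1)

step 1: add edge 1-5 (w=13); MST = {1-5(w=13)}
step 2: add edge 2-5 (w=1); MST = {1-5(w=13) 2-5(w=1)}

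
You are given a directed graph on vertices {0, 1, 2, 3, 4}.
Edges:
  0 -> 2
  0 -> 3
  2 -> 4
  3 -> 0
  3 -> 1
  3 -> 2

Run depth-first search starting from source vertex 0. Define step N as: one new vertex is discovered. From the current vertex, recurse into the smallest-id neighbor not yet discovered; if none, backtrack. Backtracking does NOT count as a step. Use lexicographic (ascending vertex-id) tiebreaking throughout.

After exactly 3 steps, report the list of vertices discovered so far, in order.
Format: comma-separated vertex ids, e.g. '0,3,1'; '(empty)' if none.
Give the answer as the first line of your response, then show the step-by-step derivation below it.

0,2,4

step 1: discover 0; path=0; order=0
step 2: discover 2; path=0>2; order=0,2
step 3: discover 4; path=0>2>4; order=0,2,4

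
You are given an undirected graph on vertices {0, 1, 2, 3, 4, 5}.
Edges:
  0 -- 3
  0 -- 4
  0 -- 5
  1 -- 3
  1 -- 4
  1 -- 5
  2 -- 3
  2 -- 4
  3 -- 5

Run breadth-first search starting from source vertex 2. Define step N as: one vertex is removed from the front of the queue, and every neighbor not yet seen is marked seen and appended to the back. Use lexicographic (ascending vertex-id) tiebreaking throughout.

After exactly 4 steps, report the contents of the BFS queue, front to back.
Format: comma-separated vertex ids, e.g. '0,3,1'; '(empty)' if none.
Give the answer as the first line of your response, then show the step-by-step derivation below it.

1,5

step 1: dequeue 2; queue=[3,4]; order=2
step 2: dequeue 3; queue=[4,0,1,5]; order=2,3
step 3: dequeue 4; queue=[0,1,5]; order=2,3,4
step 4: dequeue 0; queue=[1,5]; order=2,3,4,0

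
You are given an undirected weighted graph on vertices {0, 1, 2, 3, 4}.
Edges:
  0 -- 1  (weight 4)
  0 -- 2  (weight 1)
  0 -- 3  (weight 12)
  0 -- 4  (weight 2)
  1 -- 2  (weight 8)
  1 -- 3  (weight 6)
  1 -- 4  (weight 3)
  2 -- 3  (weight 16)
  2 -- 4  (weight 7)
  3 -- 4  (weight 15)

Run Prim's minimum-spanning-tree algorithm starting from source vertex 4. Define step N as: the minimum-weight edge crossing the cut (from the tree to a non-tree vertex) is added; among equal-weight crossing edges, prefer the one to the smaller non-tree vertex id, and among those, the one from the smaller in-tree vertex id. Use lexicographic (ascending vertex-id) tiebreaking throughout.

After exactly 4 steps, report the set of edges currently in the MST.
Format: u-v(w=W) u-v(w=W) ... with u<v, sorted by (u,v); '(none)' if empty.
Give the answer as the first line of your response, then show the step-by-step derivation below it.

0-2(w=1) 0-4(w=2) 1-3(w=6) 1-4(w=3)

step 1: add edge 0-4 (w=2); MST = {0-4(w=2)}
step 2: add edge 0-2 (w=1); MST = {0-2(w=1) 0-4(w=2)}
step 3: add edge 1-4 (w=3); MST = {0-2(w=1) 0-4(w=2) 1-4(w=3)}
step 4: add edge 1-3 (w=6); MST = {0-2(w=1) 0-4(w=2) 1-3(w=6) 1-4(w=3)}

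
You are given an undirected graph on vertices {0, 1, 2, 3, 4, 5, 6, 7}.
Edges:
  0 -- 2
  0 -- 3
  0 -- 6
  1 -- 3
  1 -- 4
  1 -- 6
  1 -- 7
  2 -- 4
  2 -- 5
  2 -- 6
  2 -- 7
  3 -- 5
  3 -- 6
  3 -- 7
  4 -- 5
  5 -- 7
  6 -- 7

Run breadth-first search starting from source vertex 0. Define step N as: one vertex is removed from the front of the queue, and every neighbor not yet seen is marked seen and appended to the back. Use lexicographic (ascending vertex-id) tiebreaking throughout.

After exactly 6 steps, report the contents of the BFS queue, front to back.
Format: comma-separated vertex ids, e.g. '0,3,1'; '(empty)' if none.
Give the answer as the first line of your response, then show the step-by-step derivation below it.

7,1

step 1: dequeue 0; queue=[2,3,6]; order=0
step 2: dequeue 2; queue=[3,6,4,5,7]; order=0,2
step 3: dequeue 3; queue=[6,4,5,7,1]; order=0,2,3
step 4: dequeue 6; queue=[4,5,7,1]; order=0,2,3,6
step 5: dequeue 4; queue=[5,7,1]; order=0,2,3,6,4
step 6: dequeue 5; queue=[7,1]; order=0,2,3,6,4,5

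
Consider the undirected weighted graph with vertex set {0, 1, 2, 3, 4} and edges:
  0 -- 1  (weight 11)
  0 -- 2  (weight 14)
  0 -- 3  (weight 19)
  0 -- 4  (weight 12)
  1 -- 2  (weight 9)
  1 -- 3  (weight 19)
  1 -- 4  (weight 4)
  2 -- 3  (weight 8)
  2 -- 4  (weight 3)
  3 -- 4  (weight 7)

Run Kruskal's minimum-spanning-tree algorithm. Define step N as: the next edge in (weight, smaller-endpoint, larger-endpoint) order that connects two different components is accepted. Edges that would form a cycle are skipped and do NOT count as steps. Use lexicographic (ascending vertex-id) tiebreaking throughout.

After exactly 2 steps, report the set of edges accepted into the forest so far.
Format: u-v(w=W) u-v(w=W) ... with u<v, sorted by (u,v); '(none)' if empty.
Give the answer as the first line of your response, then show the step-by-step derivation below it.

1-4(w=4) 2-4(w=3)

step 1: add edge 2-4 (w=3); MST = {2-4(w=3)}
step 2: add edge 1-4 (w=4); MST = {1-4(w=4) 2-4(w=3)}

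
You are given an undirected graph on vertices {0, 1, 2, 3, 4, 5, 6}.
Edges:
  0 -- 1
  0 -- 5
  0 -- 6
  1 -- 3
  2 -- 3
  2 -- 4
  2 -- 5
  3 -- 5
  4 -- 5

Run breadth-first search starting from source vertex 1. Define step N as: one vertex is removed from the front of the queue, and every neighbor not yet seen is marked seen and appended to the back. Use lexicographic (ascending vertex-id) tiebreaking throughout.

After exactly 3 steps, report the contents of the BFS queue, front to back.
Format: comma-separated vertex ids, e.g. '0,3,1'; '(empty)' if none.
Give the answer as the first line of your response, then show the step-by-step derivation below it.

5,6,2

step 1: dequeue 1; queue=[0,3]; order=1
step 2: dequeue 0; queue=[3,5,6]; order=1,0
step 3: dequeue 3; queue=[5,6,2]; order=1,0,3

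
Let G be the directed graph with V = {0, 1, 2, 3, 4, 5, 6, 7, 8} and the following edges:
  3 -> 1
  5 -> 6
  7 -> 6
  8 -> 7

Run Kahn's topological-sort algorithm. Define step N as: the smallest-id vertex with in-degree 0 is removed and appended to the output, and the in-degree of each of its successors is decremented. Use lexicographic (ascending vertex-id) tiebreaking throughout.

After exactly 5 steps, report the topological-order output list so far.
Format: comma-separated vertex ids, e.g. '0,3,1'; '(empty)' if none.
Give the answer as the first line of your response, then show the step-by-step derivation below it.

0,2,3,1,4

step 1: output 0; order=[0]; indeg=(0,1,0,0,0,0,2,1,0)
step 2: output 2; order=[0,2]; indeg=(0,1,0,0,0,0,2,1,0)
step 3: output 3; order=[0,2,3]; indeg=(0,0,0,0,0,0,2,1,0)
step 4: output 1; order=[0,2,3,1]; indeg=(0,0,0,0,0,0,2,1,0)
step 5: output 4; order=[0,2,3,1,4]; indeg=(0,0,0,0,0,0,2,1,0)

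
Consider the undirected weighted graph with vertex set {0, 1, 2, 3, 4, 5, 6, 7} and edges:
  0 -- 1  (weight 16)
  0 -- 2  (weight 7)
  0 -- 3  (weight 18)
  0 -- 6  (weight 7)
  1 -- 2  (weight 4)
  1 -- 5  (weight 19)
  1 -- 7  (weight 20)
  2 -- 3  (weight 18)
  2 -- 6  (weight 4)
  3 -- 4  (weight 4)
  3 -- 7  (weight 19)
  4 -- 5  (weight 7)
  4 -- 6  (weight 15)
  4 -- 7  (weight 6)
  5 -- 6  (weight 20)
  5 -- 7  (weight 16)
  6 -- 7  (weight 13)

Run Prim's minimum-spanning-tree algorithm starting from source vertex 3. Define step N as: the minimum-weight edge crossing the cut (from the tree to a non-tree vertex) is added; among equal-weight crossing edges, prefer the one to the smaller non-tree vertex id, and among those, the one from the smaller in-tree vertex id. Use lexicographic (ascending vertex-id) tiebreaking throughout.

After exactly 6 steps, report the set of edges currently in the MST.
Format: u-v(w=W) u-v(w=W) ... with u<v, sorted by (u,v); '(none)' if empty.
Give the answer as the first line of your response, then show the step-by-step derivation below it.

1-2(w=4) 2-6(w=4) 3-4(w=4) 4-5(w=7) 4-7(w=6) 6-7(w=13)

step 1: add edge 3-4 (w=4); MST = {3-4(w=4)}
step 2: add edge 4-7 (w=6); MST = {3-4(w=4) 4-7(w=6)}
step 3: add edge 4-5 (w=7); MST = {3-4(w=4) 4-5(w=7) 4-7(w=6)}
step 4: add edge 6-7 (w=13); MST = {3-4(w=4) 4-5(w=7) 4-7(w=6) 6-7(w=13)}
step 5: add edge 2-6 (w=4); MST = {2-6(w=4) 3-4(w=4) 4-5(w=7) 4-7(w=6) 6-7(w=13)}
step 6: add edge 1-2 (w=4); MST = {1-2(w=4) 2-6(w=4) 3-4(w=4) 4-5(w=7) 4-7(w=6) 6-7(w=13)}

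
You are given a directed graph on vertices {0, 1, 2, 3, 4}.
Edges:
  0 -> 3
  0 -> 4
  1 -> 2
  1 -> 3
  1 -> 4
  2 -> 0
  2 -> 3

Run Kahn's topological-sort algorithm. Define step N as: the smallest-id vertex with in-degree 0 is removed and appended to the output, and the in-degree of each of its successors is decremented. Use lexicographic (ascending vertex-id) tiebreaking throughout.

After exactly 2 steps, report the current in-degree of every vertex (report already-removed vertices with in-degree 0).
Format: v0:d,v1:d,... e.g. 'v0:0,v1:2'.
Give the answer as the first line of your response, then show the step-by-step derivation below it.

v0:0,v1:0,v2:0,v3:1,v4:1

step 1: output 1; order=[1]; indeg=(1,0,0,2,1)
step 2: output 2; order=[1,2]; indeg=(0,0,0,1,1)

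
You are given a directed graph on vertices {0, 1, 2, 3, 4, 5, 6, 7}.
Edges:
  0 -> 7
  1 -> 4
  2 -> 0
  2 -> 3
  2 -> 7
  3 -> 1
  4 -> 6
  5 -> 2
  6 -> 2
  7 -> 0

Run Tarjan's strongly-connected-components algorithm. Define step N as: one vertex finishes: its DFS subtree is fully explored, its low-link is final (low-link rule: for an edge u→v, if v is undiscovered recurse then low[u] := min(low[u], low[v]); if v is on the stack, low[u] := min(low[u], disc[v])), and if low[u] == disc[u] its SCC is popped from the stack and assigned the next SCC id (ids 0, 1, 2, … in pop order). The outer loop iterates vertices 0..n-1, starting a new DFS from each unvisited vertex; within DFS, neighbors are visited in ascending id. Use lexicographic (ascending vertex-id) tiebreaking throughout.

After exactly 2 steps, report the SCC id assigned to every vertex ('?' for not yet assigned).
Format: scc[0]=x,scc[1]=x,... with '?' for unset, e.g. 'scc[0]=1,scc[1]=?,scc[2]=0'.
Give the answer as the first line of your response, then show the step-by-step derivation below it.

scc[0]=0,scc[1]=?,scc[2]=?,scc[3]=?,scc[4]=?,scc[5]=?,scc[6]=?,scc[7]=0

step 1: low=(low[0]=0,low[1]=?,low[2]=?,low[3]=?,low[4]=?,low[5]=?,low[6]=?,low[7]=0); scc=(scc[0]=?,scc[1]=?,scc[2]=?,scc[3]=?,scc[4]=?,scc[5]=?,scc[6]=?,scc[7]=?)
step 2: low=(low[0]=0,low[1]=?,low[2]=?,low[3]=?,low[4]=?,low[5]=?,low[6]=?,low[7]=0); scc=(scc[0]=0,scc[1]=?,scc[2]=?,scc[3]=?,scc[4]=?,scc[5]=?,scc[6]=?,scc[7]=0)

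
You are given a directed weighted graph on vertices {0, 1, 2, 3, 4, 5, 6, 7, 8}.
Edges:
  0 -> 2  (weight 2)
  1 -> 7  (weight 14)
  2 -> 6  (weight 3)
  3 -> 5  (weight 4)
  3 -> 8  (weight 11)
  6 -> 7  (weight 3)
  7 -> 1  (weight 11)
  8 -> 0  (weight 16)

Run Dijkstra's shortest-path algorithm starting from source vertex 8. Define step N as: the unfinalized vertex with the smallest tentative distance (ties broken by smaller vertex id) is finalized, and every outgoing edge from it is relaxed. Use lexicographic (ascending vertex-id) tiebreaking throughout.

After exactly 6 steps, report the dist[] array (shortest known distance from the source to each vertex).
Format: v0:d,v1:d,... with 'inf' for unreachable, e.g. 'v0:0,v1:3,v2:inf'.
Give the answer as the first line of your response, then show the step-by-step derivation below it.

v0:16,v1:35,v2:18,v3:inf,v4:inf,v5:inf,v6:21,v7:24,v8:0

step 1: dist = v0:16,v1:inf,v2:inf,v3:inf,v4:inf,v5:inf,v6:inf,v7:inf,v8:0
step 2: dist = v0:16,v1:inf,v2:18,v3:inf,v4:inf,v5:inf,v6:inf,v7:inf,v8:0
step 3: dist = v0:16,v1:inf,v2:18,v3:inf,v4:inf,v5:inf,v6:21,v7:inf,v8:0
step 4: dist = v0:16,v1:inf,v2:18,v3:inf,v4:inf,v5:inf,v6:21,v7:24,v8:0
step 5: dist = v0:16,v1:35,v2:18,v3:inf,v4:inf,v5:inf,v6:21,v7:24,v8:0
step 6: dist = v0:16,v1:35,v2:18,v3:inf,v4:inf,v5:inf,v6:21,v7:24,v8:0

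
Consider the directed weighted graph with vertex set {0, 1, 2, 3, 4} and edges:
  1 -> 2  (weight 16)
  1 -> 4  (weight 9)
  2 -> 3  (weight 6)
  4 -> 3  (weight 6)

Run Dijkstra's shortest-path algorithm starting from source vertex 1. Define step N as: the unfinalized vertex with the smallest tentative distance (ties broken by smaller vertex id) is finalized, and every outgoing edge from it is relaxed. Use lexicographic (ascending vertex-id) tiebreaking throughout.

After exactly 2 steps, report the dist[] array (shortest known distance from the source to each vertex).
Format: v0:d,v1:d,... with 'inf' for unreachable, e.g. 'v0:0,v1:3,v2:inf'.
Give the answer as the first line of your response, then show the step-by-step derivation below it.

v0:inf,v1:0,v2:16,v3:15,v4:9

step 1: dist = v0:inf,v1:0,v2:16,v3:inf,v4:9
step 2: dist = v0:inf,v1:0,v2:16,v3:15,v4:9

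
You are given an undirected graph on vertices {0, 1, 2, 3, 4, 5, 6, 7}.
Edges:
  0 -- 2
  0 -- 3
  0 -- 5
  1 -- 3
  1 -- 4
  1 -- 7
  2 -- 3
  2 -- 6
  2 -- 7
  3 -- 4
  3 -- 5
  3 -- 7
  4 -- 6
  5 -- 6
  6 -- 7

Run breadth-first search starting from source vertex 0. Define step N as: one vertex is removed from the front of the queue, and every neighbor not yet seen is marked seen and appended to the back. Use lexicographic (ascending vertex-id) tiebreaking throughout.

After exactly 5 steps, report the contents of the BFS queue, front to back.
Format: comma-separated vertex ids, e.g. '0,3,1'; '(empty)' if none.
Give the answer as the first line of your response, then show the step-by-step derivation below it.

7,1,4

step 1: dequeue 0; queue=[2,3,5]; order=0
step 2: dequeue 2; queue=[3,5,6,7]; order=0,2
step 3: dequeue 3; queue=[5,6,7,1,4]; order=0,2,3
step 4: dequeue 5; queue=[6,7,1,4]; order=0,2,3,5
step 5: dequeue 6; queue=[7,1,4]; order=0,2,3,5,6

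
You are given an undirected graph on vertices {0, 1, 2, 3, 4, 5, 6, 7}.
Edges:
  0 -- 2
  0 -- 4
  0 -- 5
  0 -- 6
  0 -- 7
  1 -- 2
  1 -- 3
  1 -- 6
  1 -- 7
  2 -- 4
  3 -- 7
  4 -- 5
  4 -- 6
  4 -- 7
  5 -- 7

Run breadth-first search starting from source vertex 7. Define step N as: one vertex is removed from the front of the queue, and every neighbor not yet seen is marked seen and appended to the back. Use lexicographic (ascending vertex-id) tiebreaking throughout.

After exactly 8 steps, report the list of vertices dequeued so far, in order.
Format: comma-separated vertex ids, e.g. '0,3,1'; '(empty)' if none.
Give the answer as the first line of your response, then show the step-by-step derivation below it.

7,0,1,3,4,5,2,6

step 1: dequeue 7; queue=[0,1,3,4,5]; order=7
step 2: dequeue 0; queue=[1,3,4,5,2,6]; order=7,0
step 3: dequeue 1; queue=[3,4,5,2,6]; order=7,0,1
step 4: dequeue 3; queue=[4,5,2,6]; order=7,0,1,3
step 5: dequeue 4; queue=[5,2,6]; order=7,0,1,3,4
step 6: dequeue 5; queue=[2,6]; order=7,0,1,3,4,5
step 7: dequeue 2; queue=[6]; order=7,0,1,3,4,5,2
step 8: dequeue 6; queue=[(empty)]; order=7,0,1,3,4,5,2,6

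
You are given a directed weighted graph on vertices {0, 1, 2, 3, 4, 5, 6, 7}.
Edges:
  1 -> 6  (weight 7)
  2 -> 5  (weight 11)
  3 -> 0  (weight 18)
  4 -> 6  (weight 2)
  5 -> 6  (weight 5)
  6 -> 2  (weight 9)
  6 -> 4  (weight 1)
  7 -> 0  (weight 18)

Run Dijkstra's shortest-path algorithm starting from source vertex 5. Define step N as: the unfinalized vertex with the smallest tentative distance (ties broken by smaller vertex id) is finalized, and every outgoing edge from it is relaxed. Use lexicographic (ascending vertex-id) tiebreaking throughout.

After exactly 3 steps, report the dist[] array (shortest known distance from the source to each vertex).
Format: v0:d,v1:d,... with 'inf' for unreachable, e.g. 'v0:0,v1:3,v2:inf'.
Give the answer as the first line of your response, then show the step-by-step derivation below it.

v0:inf,v1:inf,v2:14,v3:inf,v4:6,v5:0,v6:5,v7:inf

step 1: dist = v0:inf,v1:inf,v2:inf,v3:inf,v4:inf,v5:0,v6:5,v7:inf
step 2: dist = v0:inf,v1:inf,v2:14,v3:inf,v4:6,v5:0,v6:5,v7:inf
step 3: dist = v0:inf,v1:inf,v2:14,v3:inf,v4:6,v5:0,v6:5,v7:inf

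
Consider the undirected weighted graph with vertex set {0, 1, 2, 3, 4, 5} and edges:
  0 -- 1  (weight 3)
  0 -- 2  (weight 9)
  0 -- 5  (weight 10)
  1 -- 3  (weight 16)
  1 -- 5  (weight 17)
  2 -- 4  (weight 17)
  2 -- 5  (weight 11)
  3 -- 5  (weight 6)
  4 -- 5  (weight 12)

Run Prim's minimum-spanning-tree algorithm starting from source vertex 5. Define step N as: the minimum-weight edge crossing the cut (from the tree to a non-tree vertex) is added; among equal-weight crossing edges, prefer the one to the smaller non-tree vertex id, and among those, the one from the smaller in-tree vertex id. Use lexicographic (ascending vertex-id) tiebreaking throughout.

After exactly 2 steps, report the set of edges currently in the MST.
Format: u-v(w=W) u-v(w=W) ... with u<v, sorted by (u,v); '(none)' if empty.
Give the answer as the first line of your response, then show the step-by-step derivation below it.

0-5(w=10) 3-5(w=6)

step 1: add edge 3-5 (w=6); MST = {3-5(w=6)}
step 2: add edge 0-5 (w=10); MST = {0-5(w=10) 3-5(w=6)}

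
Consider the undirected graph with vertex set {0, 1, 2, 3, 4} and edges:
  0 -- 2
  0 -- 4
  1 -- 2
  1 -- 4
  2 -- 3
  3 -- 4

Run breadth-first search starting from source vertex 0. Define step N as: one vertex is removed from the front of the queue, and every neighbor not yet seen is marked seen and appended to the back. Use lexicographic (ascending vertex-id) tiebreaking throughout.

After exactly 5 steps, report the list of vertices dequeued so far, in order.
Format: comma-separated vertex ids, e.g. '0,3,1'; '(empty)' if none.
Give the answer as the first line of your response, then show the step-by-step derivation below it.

0,2,4,1,3

step 1: dequeue 0; queue=[2,4]; order=0
step 2: dequeue 2; queue=[4,1,3]; order=0,2
step 3: dequeue 4; queue=[1,3]; order=0,2,4
step 4: dequeue 1; queue=[3]; order=0,2,4,1
step 5: dequeue 3; queue=[(empty)]; order=0,2,4,1,3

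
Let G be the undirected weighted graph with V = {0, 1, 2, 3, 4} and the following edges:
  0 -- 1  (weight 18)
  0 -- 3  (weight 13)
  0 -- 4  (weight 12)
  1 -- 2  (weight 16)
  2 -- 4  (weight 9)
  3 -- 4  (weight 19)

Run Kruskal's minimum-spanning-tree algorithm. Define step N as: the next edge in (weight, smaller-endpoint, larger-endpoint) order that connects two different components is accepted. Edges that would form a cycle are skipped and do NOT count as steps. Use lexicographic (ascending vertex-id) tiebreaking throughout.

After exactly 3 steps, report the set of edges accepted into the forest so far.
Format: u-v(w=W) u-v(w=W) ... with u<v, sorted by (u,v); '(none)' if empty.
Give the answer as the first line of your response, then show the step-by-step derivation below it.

0-3(w=13) 0-4(w=12) 2-4(w=9)

step 1: add edge 2-4 (w=9); MST = {2-4(w=9)}
step 2: add edge 0-4 (w=12); MST = {0-4(w=12) 2-4(w=9)}
step 3: add edge 0-3 (w=13); MST = {0-3(w=13) 0-4(w=12) 2-4(w=9)}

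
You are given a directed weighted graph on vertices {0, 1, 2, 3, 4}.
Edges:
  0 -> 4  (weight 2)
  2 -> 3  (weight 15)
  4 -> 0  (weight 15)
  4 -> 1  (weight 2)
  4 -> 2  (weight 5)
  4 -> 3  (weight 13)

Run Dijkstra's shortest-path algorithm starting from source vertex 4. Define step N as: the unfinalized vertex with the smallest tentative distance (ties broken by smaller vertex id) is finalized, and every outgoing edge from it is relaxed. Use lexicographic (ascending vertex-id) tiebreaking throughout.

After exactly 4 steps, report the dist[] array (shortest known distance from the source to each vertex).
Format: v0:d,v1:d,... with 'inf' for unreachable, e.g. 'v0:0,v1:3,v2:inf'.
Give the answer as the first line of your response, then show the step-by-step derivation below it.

v0:15,v1:2,v2:5,v3:13,v4:0

step 1: dist = v0:15,v1:2,v2:5,v3:13,v4:0
step 2: dist = v0:15,v1:2,v2:5,v3:13,v4:0
step 3: dist = v0:15,v1:2,v2:5,v3:13,v4:0
step 4: dist = v0:15,v1:2,v2:5,v3:13,v4:0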